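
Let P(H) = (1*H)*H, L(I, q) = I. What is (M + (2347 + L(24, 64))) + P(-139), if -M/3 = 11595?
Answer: -13093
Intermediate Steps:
M = -34785 (M = -3*11595 = -34785)
P(H) = H**2 (P(H) = H*H = H**2)
(M + (2347 + L(24, 64))) + P(-139) = (-34785 + (2347 + 24)) + (-139)**2 = (-34785 + 2371) + 19321 = -32414 + 19321 = -13093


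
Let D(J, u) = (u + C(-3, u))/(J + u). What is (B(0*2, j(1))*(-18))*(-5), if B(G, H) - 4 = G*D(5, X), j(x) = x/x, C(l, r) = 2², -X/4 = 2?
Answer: 360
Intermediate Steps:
X = -8 (X = -4*2 = -8)
C(l, r) = 4
j(x) = 1
D(J, u) = (4 + u)/(J + u) (D(J, u) = (u + 4)/(J + u) = (4 + u)/(J + u))
B(G, H) = 4 + 4*G/3 (B(G, H) = 4 + G*((4 - 8)/(5 - 8)) = 4 + G*(-4/(-3)) = 4 + G*(-⅓*(-4)) = 4 + G*(4/3) = 4 + 4*G/3)
(B(0*2, j(1))*(-18))*(-5) = ((4 + 4*(0*2)/3)*(-18))*(-5) = ((4 + (4/3)*0)*(-18))*(-5) = ((4 + 0)*(-18))*(-5) = (4*(-18))*(-5) = -72*(-5) = 360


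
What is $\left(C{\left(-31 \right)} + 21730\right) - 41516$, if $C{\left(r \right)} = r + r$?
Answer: $-19848$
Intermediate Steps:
$C{\left(r \right)} = 2 r$
$\left(C{\left(-31 \right)} + 21730\right) - 41516 = \left(2 \left(-31\right) + 21730\right) - 41516 = \left(-62 + 21730\right) - 41516 = 21668 - 41516 = -19848$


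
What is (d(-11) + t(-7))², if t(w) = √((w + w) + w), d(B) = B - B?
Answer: -21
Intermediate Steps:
d(B) = 0
t(w) = √3*√w (t(w) = √(2*w + w) = √(3*w) = √3*√w)
(d(-11) + t(-7))² = (0 + √3*√(-7))² = (0 + √3*(I*√7))² = (0 + I*√21)² = (I*√21)² = -21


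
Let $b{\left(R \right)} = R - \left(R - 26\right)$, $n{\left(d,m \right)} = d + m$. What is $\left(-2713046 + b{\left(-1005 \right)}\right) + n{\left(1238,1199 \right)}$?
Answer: $-2710583$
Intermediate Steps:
$b{\left(R \right)} = 26$ ($b{\left(R \right)} = R - \left(R - 26\right) = R - \left(-26 + R\right) = 26$)
$\left(-2713046 + b{\left(-1005 \right)}\right) + n{\left(1238,1199 \right)} = \left(-2713046 + 26\right) + \left(1238 + 1199\right) = -2713020 + 2437 = -2710583$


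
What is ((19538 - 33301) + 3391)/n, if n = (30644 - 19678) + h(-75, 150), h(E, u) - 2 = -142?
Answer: -5186/5413 ≈ -0.95806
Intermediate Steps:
h(E, u) = -140 (h(E, u) = 2 - 142 = -140)
n = 10826 (n = (30644 - 19678) - 140 = 10966 - 140 = 10826)
((19538 - 33301) + 3391)/n = ((19538 - 33301) + 3391)/10826 = (-13763 + 3391)*(1/10826) = -10372*1/10826 = -5186/5413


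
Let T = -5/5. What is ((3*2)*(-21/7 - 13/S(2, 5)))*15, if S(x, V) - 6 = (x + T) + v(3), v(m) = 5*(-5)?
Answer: -205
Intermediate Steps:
v(m) = -25
T = -1 (T = -5*⅕ = -1)
S(x, V) = -20 + x (S(x, V) = 6 + ((x - 1) - 25) = 6 + ((-1 + x) - 25) = 6 + (-26 + x) = -20 + x)
((3*2)*(-21/7 - 13/S(2, 5)))*15 = ((3*2)*(-21/7 - 13/(-20 + 2)))*15 = (6*(-21*⅐ - 13/(-18)))*15 = (6*(-3 - 13*(-1/18)))*15 = (6*(-3 + 13/18))*15 = (6*(-41/18))*15 = -41/3*15 = -205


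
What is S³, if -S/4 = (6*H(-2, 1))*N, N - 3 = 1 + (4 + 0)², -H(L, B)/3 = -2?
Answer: -23887872000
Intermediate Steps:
H(L, B) = 6 (H(L, B) = -3*(-2) = 6)
N = 20 (N = 3 + (1 + (4 + 0)²) = 3 + (1 + 4²) = 3 + (1 + 16) = 3 + 17 = 20)
S = -2880 (S = -4*6*6*20 = -144*20 = -4*720 = -2880)
S³ = (-2880)³ = -23887872000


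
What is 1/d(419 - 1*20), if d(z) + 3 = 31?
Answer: 1/28 ≈ 0.035714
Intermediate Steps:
d(z) = 28 (d(z) = -3 + 31 = 28)
1/d(419 - 1*20) = 1/28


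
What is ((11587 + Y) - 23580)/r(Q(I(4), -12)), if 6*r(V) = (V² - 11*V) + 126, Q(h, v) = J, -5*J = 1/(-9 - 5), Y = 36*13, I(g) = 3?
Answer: -338835000/616631 ≈ -549.49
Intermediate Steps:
Y = 468
J = 1/70 (J = -1/(5*(-9 - 5)) = -⅕/(-14) = -⅕*(-1/14) = 1/70 ≈ 0.014286)
Q(h, v) = 1/70
r(V) = 21 - 11*V/6 + V²/6 (r(V) = ((V² - 11*V) + 126)/6 = (126 + V² - 11*V)/6 = 21 - 11*V/6 + V²/6)
((11587 + Y) - 23580)/r(Q(I(4), -12)) = ((11587 + 468) - 23580)/(21 - 11/6*1/70 + (1/70)²/6) = (12055 - 23580)/(21 - 11/420 + (⅙)*(1/4900)) = -11525/(21 - 11/420 + 1/29400) = -11525/616631/29400 = -11525*29400/616631 = -338835000/616631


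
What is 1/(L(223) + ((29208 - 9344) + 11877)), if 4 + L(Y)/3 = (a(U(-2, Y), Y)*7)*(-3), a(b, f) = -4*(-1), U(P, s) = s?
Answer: 1/31477 ≈ 3.1769e-5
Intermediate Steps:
a(b, f) = 4
L(Y) = -264 (L(Y) = -12 + 3*((4*7)*(-3)) = -12 + 3*(28*(-3)) = -12 + 3*(-84) = -12 - 252 = -264)
1/(L(223) + ((29208 - 9344) + 11877)) = 1/(-264 + ((29208 - 9344) + 11877)) = 1/(-264 + (19864 + 11877)) = 1/(-264 + 31741) = 1/31477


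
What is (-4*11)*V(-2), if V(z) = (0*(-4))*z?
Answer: 0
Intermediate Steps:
V(z) = 0 (V(z) = 0*z = 0)
(-4*11)*V(-2) = -4*11*0 = -44*0 = 0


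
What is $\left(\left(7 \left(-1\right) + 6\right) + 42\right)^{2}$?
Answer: $1681$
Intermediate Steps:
$\left(\left(7 \left(-1\right) + 6\right) + 42\right)^{2} = \left(\left(-7 + 6\right) + 42\right)^{2} = \left(-1 + 42\right)^{2} = 41^{2} = 1681$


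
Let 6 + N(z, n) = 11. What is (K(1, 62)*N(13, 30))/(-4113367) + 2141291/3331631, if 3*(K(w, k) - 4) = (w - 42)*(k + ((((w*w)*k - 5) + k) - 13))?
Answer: 465584012003/721274790083 ≈ 0.64550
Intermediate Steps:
N(z, n) = 5 (N(z, n) = -6 + 11 = 5)
K(w, k) = 4 + (-42 + w)*(-18 + 2*k + k*w²)/3 (K(w, k) = 4 + ((w - 42)*(k + ((((w*w)*k - 5) + k) - 13)))/3 = 4 + ((-42 + w)*(k + (((w²*k - 5) + k) - 13)))/3 = 4 + ((-42 + w)*(k + (((k*w² - 5) + k) - 13)))/3 = 4 + ((-42 + w)*(k + (((-5 + k*w²) + k) - 13)))/3 = 4 + ((-42 + w)*(k + ((-5 + k + k*w²) - 13)))/3 = 4 + ((-42 + w)*(k + (-18 + k + k*w²)))/3 = 4 + ((-42 + w)*(-18 + 2*k + k*w²))/3 = 4 + (-42 + w)*(-18 + 2*k + k*w²)/3)
(K(1, 62)*N(13, 30))/(-4113367) + 2141291/3331631 = ((256 - 28*62 - 6*1 - 14*62*1² + (⅓)*62*1³ + (⅔)*62*1)*5)/(-4113367) + 2141291/3331631 = ((256 - 1736 - 6 - 14*62*1 + (⅓)*62*1 + 124/3)*5)*(-1/4113367) + 2141291*(1/3331631) = ((256 - 1736 - 6 - 868 + 62/3 + 124/3)*5)*(-1/4113367) + 2141291/3331631 = -2292*5*(-1/4113367) + 2141291/3331631 = -11460*(-1/4113367) + 2141291/3331631 = 11460/4113367 + 2141291/3331631 = 465584012003/721274790083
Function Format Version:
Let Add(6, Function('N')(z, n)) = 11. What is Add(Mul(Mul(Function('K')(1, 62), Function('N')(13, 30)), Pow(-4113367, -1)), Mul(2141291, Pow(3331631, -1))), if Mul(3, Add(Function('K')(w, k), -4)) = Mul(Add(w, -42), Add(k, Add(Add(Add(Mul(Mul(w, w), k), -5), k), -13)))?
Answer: Rational(465584012003, 721274790083) ≈ 0.64550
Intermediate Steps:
Function('N')(z, n) = 5 (Function('N')(z, n) = Add(-6, 11) = 5)
Function('K')(w, k) = Add(4, Mul(Rational(1, 3), Add(-42, w), Add(-18, Mul(2, k), Mul(k, Pow(w, 2))))) (Function('K')(w, k) = Add(4, Mul(Rational(1, 3), Mul(Add(w, -42), Add(k, Add(Add(Add(Mul(Mul(w, w), k), -5), k), -13))))) = Add(4, Mul(Rational(1, 3), Mul(Add(-42, w), Add(k, Add(Add(Add(Mul(Pow(w, 2), k), -5), k), -13))))) = Add(4, Mul(Rational(1, 3), Mul(Add(-42, w), Add(k, Add(Add(Add(Mul(k, Pow(w, 2)), -5), k), -13))))) = Add(4, Mul(Rational(1, 3), Mul(Add(-42, w), Add(k, Add(Add(Add(-5, Mul(k, Pow(w, 2))), k), -13))))) = Add(4, Mul(Rational(1, 3), Mul(Add(-42, w), Add(k, Add(Add(-5, k, Mul(k, Pow(w, 2))), -13))))) = Add(4, Mul(Rational(1, 3), Mul(Add(-42, w), Add(k, Add(-18, k, Mul(k, Pow(w, 2))))))) = Add(4, Mul(Rational(1, 3), Mul(Add(-42, w), Add(-18, Mul(2, k), Mul(k, Pow(w, 2)))))) = Add(4, Mul(Rational(1, 3), Add(-42, w), Add(-18, Mul(2, k), Mul(k, Pow(w, 2))))))
Add(Mul(Mul(Function('K')(1, 62), Function('N')(13, 30)), Pow(-4113367, -1)), Mul(2141291, Pow(3331631, -1))) = Add(Mul(Mul(Add(256, Mul(-28, 62), Mul(-6, 1), Mul(-14, 62, Pow(1, 2)), Mul(Rational(1, 3), 62, Pow(1, 3)), Mul(Rational(2, 3), 62, 1)), 5), Pow(-4113367, -1)), Mul(2141291, Pow(3331631, -1))) = Add(Mul(Mul(Add(256, -1736, -6, Mul(-14, 62, 1), Mul(Rational(1, 3), 62, 1), Rational(124, 3)), 5), Rational(-1, 4113367)), Mul(2141291, Rational(1, 3331631))) = Add(Mul(Mul(Add(256, -1736, -6, -868, Rational(62, 3), Rational(124, 3)), 5), Rational(-1, 4113367)), Rational(2141291, 3331631)) = Add(Mul(Mul(-2292, 5), Rational(-1, 4113367)), Rational(2141291, 3331631)) = Add(Mul(-11460, Rational(-1, 4113367)), Rational(2141291, 3331631)) = Add(Rational(11460, 4113367), Rational(2141291, 3331631)) = Rational(465584012003, 721274790083)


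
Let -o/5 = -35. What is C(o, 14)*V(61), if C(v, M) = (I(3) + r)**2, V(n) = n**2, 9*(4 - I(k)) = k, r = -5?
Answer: 59536/9 ≈ 6615.1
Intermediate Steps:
o = 175 (o = -5*(-35) = 175)
I(k) = 4 - k/9
C(v, M) = 16/9 (C(v, M) = ((4 - 1/9*3) - 5)**2 = ((4 - 1/3) - 5)**2 = (11/3 - 5)**2 = (-4/3)**2 = 16/9)
C(o, 14)*V(61) = (16/9)*61**2 = (16/9)*3721 = 59536/9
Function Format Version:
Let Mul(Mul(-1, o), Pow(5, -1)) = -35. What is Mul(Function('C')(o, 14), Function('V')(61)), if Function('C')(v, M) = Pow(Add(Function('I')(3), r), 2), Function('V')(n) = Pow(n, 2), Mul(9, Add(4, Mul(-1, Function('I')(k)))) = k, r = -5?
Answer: Rational(59536, 9) ≈ 6615.1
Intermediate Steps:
o = 175 (o = Mul(-5, -35) = 175)
Function('I')(k) = Add(4, Mul(Rational(-1, 9), k))
Function('C')(v, M) = Rational(16, 9) (Function('C')(v, M) = Pow(Add(Add(4, Mul(Rational(-1, 9), 3)), -5), 2) = Pow(Add(Add(4, Rational(-1, 3)), -5), 2) = Pow(Add(Rational(11, 3), -5), 2) = Pow(Rational(-4, 3), 2) = Rational(16, 9))
Mul(Function('C')(o, 14), Function('V')(61)) = Mul(Rational(16, 9), Pow(61, 2)) = Mul(Rational(16, 9), 3721) = Rational(59536, 9)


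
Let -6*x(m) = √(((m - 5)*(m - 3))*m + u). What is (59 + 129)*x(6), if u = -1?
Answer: -94*√17/3 ≈ -129.19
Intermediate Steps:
x(m) = -√(-1 + m*(-5 + m)*(-3 + m))/6 (x(m) = -√(((m - 5)*(m - 3))*m - 1)/6 = -√(((-5 + m)*(-3 + m))*m - 1)/6 = -√(m*(-5 + m)*(-3 + m) - 1)/6 = -√(-1 + m*(-5 + m)*(-3 + m))/6)
(59 + 129)*x(6) = (59 + 129)*(-√(-1 + 6³ - 8*6² + 15*6)/6) = 188*(-√(-1 + 216 - 8*36 + 90)/6) = 188*(-√(-1 + 216 - 288 + 90)/6) = 188*(-√17/6) = -94*√17/3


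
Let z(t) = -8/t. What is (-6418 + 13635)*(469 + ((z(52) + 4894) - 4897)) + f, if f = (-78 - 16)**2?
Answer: 43821020/13 ≈ 3.3708e+6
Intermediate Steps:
f = 8836 (f = (-94)**2 = 8836)
(-6418 + 13635)*(469 + ((z(52) + 4894) - 4897)) + f = (-6418 + 13635)*(469 + ((-8/52 + 4894) - 4897)) + 8836 = 7217*(469 + ((-8*1/52 + 4894) - 4897)) + 8836 = 7217*(469 + ((-2/13 + 4894) - 4897)) + 8836 = 7217*(469 + (63620/13 - 4897)) + 8836 = 7217*(469 - 41/13) + 8836 = 7217*(6056/13) + 8836 = 43706152/13 + 8836 = 43821020/13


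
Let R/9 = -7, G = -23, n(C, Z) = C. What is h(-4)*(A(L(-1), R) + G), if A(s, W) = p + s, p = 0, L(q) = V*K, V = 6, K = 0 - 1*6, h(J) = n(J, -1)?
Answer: 236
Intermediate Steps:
h(J) = J
K = -6 (K = 0 - 6 = -6)
R = -63 (R = 9*(-7) = -63)
L(q) = -36 (L(q) = 6*(-6) = -36)
A(s, W) = s (A(s, W) = 0 + s = s)
h(-4)*(A(L(-1), R) + G) = -4*(-36 - 23) = -4*(-59) = 236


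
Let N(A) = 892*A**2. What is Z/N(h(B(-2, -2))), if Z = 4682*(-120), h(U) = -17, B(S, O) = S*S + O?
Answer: -140460/64447 ≈ -2.1795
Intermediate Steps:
B(S, O) = O + S**2 (B(S, O) = S**2 + O = O + S**2)
Z = -561840
Z/N(h(B(-2, -2))) = -561840/(892*(-17)**2) = -561840/(892*289) = -561840/257788 = -561840*1/257788 = -140460/64447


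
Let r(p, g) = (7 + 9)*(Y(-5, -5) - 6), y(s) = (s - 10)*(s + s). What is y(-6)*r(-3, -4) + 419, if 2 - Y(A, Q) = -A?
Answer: -27229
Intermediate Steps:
Y(A, Q) = 2 + A (Y(A, Q) = 2 - (-1)*A = 2 + A)
y(s) = 2*s*(-10 + s) (y(s) = (-10 + s)*(2*s) = 2*s*(-10 + s))
r(p, g) = -144 (r(p, g) = (7 + 9)*((2 - 5) - 6) = 16*(-3 - 6) = 16*(-9) = -144)
y(-6)*r(-3, -4) + 419 = (2*(-6)*(-10 - 6))*(-144) + 419 = (2*(-6)*(-16))*(-144) + 419 = 192*(-144) + 419 = -27648 + 419 = -27229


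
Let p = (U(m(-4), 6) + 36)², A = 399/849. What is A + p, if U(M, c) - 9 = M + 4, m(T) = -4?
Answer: 573208/283 ≈ 2025.5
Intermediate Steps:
A = 133/283 (A = 399*(1/849) = 133/283 ≈ 0.46996)
U(M, c) = 13 + M (U(M, c) = 9 + (M + 4) = 9 + (4 + M) = 13 + M)
p = 2025 (p = ((13 - 4) + 36)² = (9 + 36)² = 45² = 2025)
A + p = 133/283 + 2025 = 573208/283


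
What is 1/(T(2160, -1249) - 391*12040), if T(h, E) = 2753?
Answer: -1/4704887 ≈ -2.1255e-7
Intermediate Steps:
1/(T(2160, -1249) - 391*12040) = 1/(2753 - 391*12040) = 1/(2753 - 4707640) = 1/(-4704887) = -1/4704887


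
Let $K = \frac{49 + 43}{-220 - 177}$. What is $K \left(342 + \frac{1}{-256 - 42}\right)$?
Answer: $- \frac{4688090}{59153} \approx -79.254$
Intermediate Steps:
$K = - \frac{92}{397}$ ($K = \frac{92}{-397} = 92 \left(- \frac{1}{397}\right) = - \frac{92}{397} \approx -0.23174$)
$K \left(342 + \frac{1}{-256 - 42}\right) = - \frac{92 \left(342 + \frac{1}{-256 - 42}\right)}{397} = - \frac{92 \left(342 + \frac{1}{-298}\right)}{397} = - \frac{92 \left(342 - \frac{1}{298}\right)}{397} = \left(- \frac{92}{397}\right) \frac{101915}{298} = - \frac{4688090}{59153}$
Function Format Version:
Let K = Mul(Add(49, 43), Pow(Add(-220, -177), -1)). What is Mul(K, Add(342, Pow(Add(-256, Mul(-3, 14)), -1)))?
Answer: Rational(-4688090, 59153) ≈ -79.254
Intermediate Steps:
K = Rational(-92, 397) (K = Mul(92, Pow(-397, -1)) = Mul(92, Rational(-1, 397)) = Rational(-92, 397) ≈ -0.23174)
Mul(K, Add(342, Pow(Add(-256, Mul(-3, 14)), -1))) = Mul(Rational(-92, 397), Add(342, Pow(Add(-256, Mul(-3, 14)), -1))) = Mul(Rational(-92, 397), Add(342, Pow(Add(-256, -42), -1))) = Mul(Rational(-92, 397), Add(342, Pow(-298, -1))) = Mul(Rational(-92, 397), Add(342, Rational(-1, 298))) = Mul(Rational(-92, 397), Rational(101915, 298)) = Rational(-4688090, 59153)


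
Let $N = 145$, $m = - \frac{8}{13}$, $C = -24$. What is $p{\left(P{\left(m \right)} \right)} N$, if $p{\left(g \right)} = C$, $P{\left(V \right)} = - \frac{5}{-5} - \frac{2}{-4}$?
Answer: $-3480$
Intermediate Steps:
$m = - \frac{8}{13}$ ($m = \left(-8\right) \frac{1}{13} = - \frac{8}{13} \approx -0.61539$)
$P{\left(V \right)} = \frac{3}{2}$ ($P{\left(V \right)} = \left(-5\right) \left(- \frac{1}{5}\right) - - \frac{1}{2} = 1 + \frac{1}{2} = \frac{3}{2}$)
$p{\left(g \right)} = -24$
$p{\left(P{\left(m \right)} \right)} N = \left(-24\right) 145 = -3480$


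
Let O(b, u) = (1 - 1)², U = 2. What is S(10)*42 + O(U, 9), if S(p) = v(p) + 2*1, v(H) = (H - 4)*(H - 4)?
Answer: 1596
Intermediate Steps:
v(H) = (-4 + H)² (v(H) = (-4 + H)*(-4 + H) = (-4 + H)²)
O(b, u) = 0 (O(b, u) = 0² = 0)
S(p) = 2 + (-4 + p)² (S(p) = (-4 + p)² + 2*1 = (-4 + p)² + 2 = 2 + (-4 + p)²)
S(10)*42 + O(U, 9) = (2 + (-4 + 10)²)*42 + 0 = (2 + 6²)*42 + 0 = (2 + 36)*42 + 0 = 38*42 + 0 = 1596 + 0 = 1596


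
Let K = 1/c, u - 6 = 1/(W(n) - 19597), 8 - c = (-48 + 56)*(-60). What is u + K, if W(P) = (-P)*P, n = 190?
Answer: 163136025/27180136 ≈ 6.0020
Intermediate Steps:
W(P) = -P²
c = 488 (c = 8 - (-48 + 56)*(-60) = 8 - 8*(-60) = 8 - 1*(-480) = 8 + 480 = 488)
u = 334181/55697 (u = 6 + 1/(-1*190² - 19597) = 6 + 1/(-1*36100 - 19597) = 6 + 1/(-36100 - 19597) = 6 + 1/(-55697) = 6 - 1/55697 = 334181/55697 ≈ 6.0000)
K = 1/488 ≈ 0.0020492
u + K = 334181/55697 + 1/488 = 163136025/27180136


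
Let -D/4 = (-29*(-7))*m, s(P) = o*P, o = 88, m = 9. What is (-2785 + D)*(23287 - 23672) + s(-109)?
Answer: 3876213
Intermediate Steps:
s(P) = 88*P
D = -7308 (D = -4*(-29*(-7))*9 = -812*9 = -4*1827 = -7308)
(-2785 + D)*(23287 - 23672) + s(-109) = (-2785 - 7308)*(23287 - 23672) + 88*(-109) = -10093*(-385) - 9592 = 3885805 - 9592 = 3876213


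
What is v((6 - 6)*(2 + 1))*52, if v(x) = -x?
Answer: 0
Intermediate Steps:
v((6 - 6)*(2 + 1))*52 = -(6 - 6)*(2 + 1)*52 = -0*3*52 = -1*0*52 = 0*52 = 0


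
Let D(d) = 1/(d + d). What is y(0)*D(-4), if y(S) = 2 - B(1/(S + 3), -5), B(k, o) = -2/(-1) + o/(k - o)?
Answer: -15/128 ≈ -0.11719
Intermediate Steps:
B(k, o) = 2 + o/(k - o) (B(k, o) = -2*(-1) + o/(k - o) = 2 + o/(k - o))
y(S) = 2 - (5 + 2/(3 + S))/(5 + 1/(3 + S)) (y(S) = 2 - (-1*(-5) + 2/(S + 3))/(1/(S + 3) - 1*(-5)) = 2 - (5 + 2/(3 + S))/(1/(3 + S) + 5) = 2 - (5 + 2/(3 + S))/(5 + 1/(3 + S)))
D(d) = 1/(2*d)
y(0)*D(-4) = (5*(3 + 0)/(16 + 5*0))*((1/2)/(-4)) = (5*3/(16 + 0))*((1/2)*(-1/4)) = (5*3/16)*(-1/8) = (5*(1/16)*3)*(-1/8) = (15/16)*(-1/8) = -15/128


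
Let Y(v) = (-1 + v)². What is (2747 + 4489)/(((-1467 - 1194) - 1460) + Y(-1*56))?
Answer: -1809/218 ≈ -8.2982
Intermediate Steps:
(2747 + 4489)/(((-1467 - 1194) - 1460) + Y(-1*56)) = (2747 + 4489)/(((-1467 - 1194) - 1460) + (-1 - 1*56)²) = 7236/((-2661 - 1460) + (-1 - 56)²) = 7236/(-4121 + (-57)²) = 7236/(-4121 + 3249) = 7236/(-872) = 7236*(-1/872) = -1809/218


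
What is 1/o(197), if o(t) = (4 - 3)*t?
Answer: 1/197 ≈ 0.0050761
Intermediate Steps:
o(t) = t (o(t) = 1*t = t)
1/o(197) = 1/197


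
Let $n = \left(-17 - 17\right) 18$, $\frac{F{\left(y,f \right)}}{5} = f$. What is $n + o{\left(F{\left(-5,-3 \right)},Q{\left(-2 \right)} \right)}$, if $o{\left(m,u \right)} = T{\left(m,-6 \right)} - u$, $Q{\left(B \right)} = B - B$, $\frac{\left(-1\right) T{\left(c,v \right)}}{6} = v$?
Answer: $-576$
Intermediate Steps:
$F{\left(y,f \right)} = 5 f$
$T{\left(c,v \right)} = - 6 v$
$Q{\left(B \right)} = 0$
$o{\left(m,u \right)} = 36 - u$ ($o{\left(m,u \right)} = \left(-6\right) \left(-6\right) - u = 36 - u$)
$n = -612$ ($n = \left(-34\right) 18 = -612$)
$n + o{\left(F{\left(-5,-3 \right)},Q{\left(-2 \right)} \right)} = -612 + \left(36 - 0\right) = -612 + \left(36 + 0\right) = -612 + 36 = -576$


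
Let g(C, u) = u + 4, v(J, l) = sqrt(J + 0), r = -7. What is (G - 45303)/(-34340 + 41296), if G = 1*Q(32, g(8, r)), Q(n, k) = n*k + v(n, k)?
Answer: -1227/188 + sqrt(2)/1739 ≈ -6.5258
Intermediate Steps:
v(J, l) = sqrt(J)
g(C, u) = 4 + u
Q(n, k) = sqrt(n) + k*n (Q(n, k) = n*k + sqrt(n) = k*n + sqrt(n) = sqrt(n) + k*n)
G = -96 + 4*sqrt(2) (G = 1*(sqrt(32) + (4 - 7)*32) = 1*(4*sqrt(2) - 3*32) = 1*(4*sqrt(2) - 96) = 1*(-96 + 4*sqrt(2)) = -96 + 4*sqrt(2) ≈ -90.343)
(G - 45303)/(-34340 + 41296) = ((-96 + 4*sqrt(2)) - 45303)/(-34340 + 41296) = (-45399 + 4*sqrt(2))/6956 = (-45399 + 4*sqrt(2))*(1/6956) = -1227/188 + sqrt(2)/1739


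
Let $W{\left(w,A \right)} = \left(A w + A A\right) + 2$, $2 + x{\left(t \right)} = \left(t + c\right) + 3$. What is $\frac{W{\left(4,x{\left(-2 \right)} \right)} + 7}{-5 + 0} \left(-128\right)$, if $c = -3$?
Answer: $\frac{1152}{5} \approx 230.4$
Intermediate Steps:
$x{\left(t \right)} = -2 + t$ ($x{\left(t \right)} = -2 + \left(\left(t - 3\right) + 3\right) = -2 + \left(\left(-3 + t\right) + 3\right) = -2 + t$)
$W{\left(w,A \right)} = 2 + A^{2} + A w$ ($W{\left(w,A \right)} = \left(A w + A^{2}\right) + 2 = \left(A^{2} + A w\right) + 2 = 2 + A^{2} + A w$)
$\frac{W{\left(4,x{\left(-2 \right)} \right)} + 7}{-5 + 0} \left(-128\right) = \frac{\left(2 + \left(-2 - 2\right)^{2} + \left(-2 - 2\right) 4\right) + 7}{-5 + 0} \left(-128\right) = \frac{\left(2 + \left(-4\right)^{2} - 16\right) + 7}{-5} \left(-128\right) = \left(\left(2 + 16 - 16\right) + 7\right) \left(- \frac{1}{5}\right) \left(-128\right) = \left(2 + 7\right) \left(- \frac{1}{5}\right) \left(-128\right) = 9 \left(- \frac{1}{5}\right) \left(-128\right) = \left(- \frac{9}{5}\right) \left(-128\right) = \frac{1152}{5}$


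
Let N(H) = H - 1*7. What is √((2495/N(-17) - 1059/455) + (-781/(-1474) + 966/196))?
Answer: 73*I*√2532023130/365820 ≈ 10.041*I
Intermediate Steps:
N(H) = -7 + H (N(H) = H - 7 = -7 + H)
√((2495/N(-17) - 1059/455) + (-781/(-1474) + 966/196)) = √((2495/(-7 - 17) - 1059/455) + (-781/(-1474) + 966/196)) = √((2495/(-24) - 1059*1/455) + (-781*(-1/1474) + 966*(1/196))) = √((2495*(-1/24) - 1059/455) + (71/134 + 69/14)) = √((-2495/24 - 1059/455) + 2560/469) = √(-1160641/10920 + 2560/469) = √(-73769347/731640) = 73*I*√2532023130/365820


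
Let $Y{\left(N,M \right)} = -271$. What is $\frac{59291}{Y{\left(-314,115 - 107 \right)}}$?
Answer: $- \frac{59291}{271} \approx -218.79$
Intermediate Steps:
$\frac{59291}{Y{\left(-314,115 - 107 \right)}} = \frac{59291}{-271} = 59291 \left(- \frac{1}{271}\right) = - \frac{59291}{271}$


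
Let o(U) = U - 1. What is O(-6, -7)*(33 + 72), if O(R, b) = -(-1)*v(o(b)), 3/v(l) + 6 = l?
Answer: -45/2 ≈ -22.500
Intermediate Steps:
o(U) = -1 + U
v(l) = 3/(-6 + l)
O(R, b) = 3/(-7 + b) (O(R, b) = -(-1)*3/(-6 + (-1 + b)) = -(-1)*3/(-7 + b) = -(-3)/(-7 + b) = 3/(-7 + b))
O(-6, -7)*(33 + 72) = (3/(-7 - 7))*(33 + 72) = (3/(-14))*105 = (3*(-1/14))*105 = -3/14*105 = -45/2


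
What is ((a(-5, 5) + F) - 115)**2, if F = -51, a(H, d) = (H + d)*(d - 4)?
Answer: 27556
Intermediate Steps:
a(H, d) = (-4 + d)*(H + d) (a(H, d) = (H + d)*(-4 + d) = (-4 + d)*(H + d))
((a(-5, 5) + F) - 115)**2 = (((5**2 - 4*(-5) - 4*5 - 5*5) - 51) - 115)**2 = (((25 + 20 - 20 - 25) - 51) - 115)**2 = ((0 - 51) - 115)**2 = (-51 - 115)**2 = (-166)**2 = 27556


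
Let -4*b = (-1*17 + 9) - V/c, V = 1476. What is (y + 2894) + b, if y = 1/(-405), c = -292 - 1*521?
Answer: 317800394/109755 ≈ 2895.5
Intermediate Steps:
c = -813 (c = -292 - 521 = -813)
y = -1/405 ≈ -0.0024691
b = 419/271 (b = -((-1*17 + 9) - 1476/(-813))/4 = -((-17 + 9) - 1476*(-1)/813)/4 = -(-8 - 1*(-492/271))/4 = -(-8 + 492/271)/4 = -1/4*(-1676/271) = 419/271 ≈ 1.5461)
(y + 2894) + b = (-1/405 + 2894) + 419/271 = 1172069/405 + 419/271 = 317800394/109755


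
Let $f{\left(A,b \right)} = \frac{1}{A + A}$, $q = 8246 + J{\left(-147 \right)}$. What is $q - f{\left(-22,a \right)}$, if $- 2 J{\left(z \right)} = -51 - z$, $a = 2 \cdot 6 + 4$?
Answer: $\frac{360713}{44} \approx 8198.0$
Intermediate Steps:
$a = 16$ ($a = 12 + 4 = 16$)
$J{\left(z \right)} = \frac{51}{2} + \frac{z}{2}$ ($J{\left(z \right)} = - \frac{-51 - z}{2} = \frac{51}{2} + \frac{z}{2}$)
$q = 8198$ ($q = 8246 + \left(\frac{51}{2} + \frac{1}{2} \left(-147\right)\right) = 8246 + \left(\frac{51}{2} - \frac{147}{2}\right) = 8246 - 48 = 8198$)
$f{\left(A,b \right)} = \frac{1}{2 A}$
$q - f{\left(-22,a \right)} = 8198 - \frac{1}{2 \left(-22\right)} = 8198 - \frac{1}{2} \left(- \frac{1}{22}\right) = 8198 - - \frac{1}{44} = 8198 + \frac{1}{44} = \frac{360713}{44}$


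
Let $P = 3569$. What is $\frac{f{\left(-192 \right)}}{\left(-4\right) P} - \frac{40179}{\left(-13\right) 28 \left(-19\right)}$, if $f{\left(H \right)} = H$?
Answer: $- \frac{143066883}{24683204} \approx -5.7961$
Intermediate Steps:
$\frac{f{\left(-192 \right)}}{\left(-4\right) P} - \frac{40179}{\left(-13\right) 28 \left(-19\right)} = - \frac{192}{\left(-4\right) 3569} - \frac{40179}{\left(-13\right) 28 \left(-19\right)} = - \frac{192}{-14276} - \frac{40179}{\left(-364\right) \left(-19\right)} = \left(-192\right) \left(- \frac{1}{14276}\right) - \frac{40179}{6916} = \frac{48}{3569} - \frac{40179}{6916} = - \frac{143066883}{24683204}$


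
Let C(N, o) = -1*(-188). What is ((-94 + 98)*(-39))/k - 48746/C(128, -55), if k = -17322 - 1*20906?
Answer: -232929095/898358 ≈ -259.28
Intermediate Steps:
k = -38228 (k = -17322 - 20906 = -38228)
C(N, o) = 188
((-94 + 98)*(-39))/k - 48746/C(128, -55) = ((-94 + 98)*(-39))/(-38228) - 48746/188 = (4*(-39))*(-1/38228) - 48746*1/188 = -156*(-1/38228) - 24373/94 = 39/9557 - 24373/94 = -232929095/898358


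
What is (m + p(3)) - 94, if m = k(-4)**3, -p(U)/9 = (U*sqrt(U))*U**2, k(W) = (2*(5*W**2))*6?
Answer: 884735906 - 243*sqrt(3) ≈ 8.8474e+8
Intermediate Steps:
k(W) = 60*W**2 (k(W) = (10*W**2)*6 = 60*W**2)
p(U) = -9*U**(7/2) (p(U) = -9*U*sqrt(U)*U**2 = -9*U**(3/2)*U**2 = -9*U**(7/2))
m = 884736000 (m = (60*(-4)**2)**3 = (60*16)**3 = 960**3 = 884736000)
(m + p(3)) - 94 = (884736000 - 243*sqrt(3)) - 94 = 884735906 - 243*sqrt(3)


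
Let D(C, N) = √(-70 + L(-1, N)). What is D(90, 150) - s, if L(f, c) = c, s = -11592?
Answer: 11592 + 4*√5 ≈ 11601.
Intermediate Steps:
D(C, N) = √(-70 + N)
D(90, 150) - s = √(-70 + 150) - 1*(-11592) = √80 + 11592 = 4*√5 + 11592 = 11592 + 4*√5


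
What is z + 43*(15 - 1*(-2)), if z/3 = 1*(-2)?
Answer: 725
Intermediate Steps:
z = -6 (z = 3*(1*(-2)) = 3*(-2) = -6)
z + 43*(15 - 1*(-2)) = -6 + 43*(15 - 1*(-2)) = -6 + 43*(15 + 2) = -6 + 43*17 = -6 + 731 = 725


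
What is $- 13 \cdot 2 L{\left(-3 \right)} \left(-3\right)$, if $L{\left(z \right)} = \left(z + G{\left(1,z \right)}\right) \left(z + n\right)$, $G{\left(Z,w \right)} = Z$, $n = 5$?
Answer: $-312$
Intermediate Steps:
$L{\left(z \right)} = \left(1 + z\right) \left(5 + z\right)$ ($L{\left(z \right)} = \left(z + 1\right) \left(z + 5\right) = \left(1 + z\right) \left(5 + z\right)$)
$- 13 \cdot 2 L{\left(-3 \right)} \left(-3\right) = - 13 \cdot 2 \left(5 + \left(-3\right)^{2} + 6 \left(-3\right)\right) \left(-3\right) = - 13 \cdot 2 \left(5 + 9 - 18\right) \left(-3\right) = - 13 \cdot 2 \left(-4\right) \left(-3\right) = - 13 \left(\left(-8\right) \left(-3\right)\right) = \left(-13\right) 24 = -312$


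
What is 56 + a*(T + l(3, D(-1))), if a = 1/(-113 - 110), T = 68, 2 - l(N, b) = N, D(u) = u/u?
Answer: 12421/223 ≈ 55.700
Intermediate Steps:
D(u) = 1
l(N, b) = 2 - N
a = -1/223 (a = 1/(-223) = -1/223 ≈ -0.0044843)
56 + a*(T + l(3, D(-1))) = 56 - (68 + (2 - 1*3))/223 = 56 - (68 + (2 - 3))/223 = 56 - (68 - 1)/223 = 56 - 1/223*67 = 56 - 67/223 = 12421/223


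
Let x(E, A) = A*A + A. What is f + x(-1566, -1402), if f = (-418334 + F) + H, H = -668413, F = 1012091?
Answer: 1889546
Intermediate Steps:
x(E, A) = A + A² (x(E, A) = A² + A = A + A²)
f = -74656 (f = (-418334 + 1012091) - 668413 = 593757 - 668413 = -74656)
f + x(-1566, -1402) = -74656 - 1402*(1 - 1402) = -74656 - 1402*(-1401) = -74656 + 1964202 = 1889546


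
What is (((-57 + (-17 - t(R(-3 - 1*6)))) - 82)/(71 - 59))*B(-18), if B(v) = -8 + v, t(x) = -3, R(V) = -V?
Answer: 663/2 ≈ 331.50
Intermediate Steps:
(((-57 + (-17 - t(R(-3 - 1*6)))) - 82)/(71 - 59))*B(-18) = (((-57 + (-17 - 1*(-3))) - 82)/(71 - 59))*(-8 - 18) = (((-57 + (-17 + 3)) - 82)/12)*(-26) = (((-57 - 14) - 82)*(1/12))*(-26) = ((-71 - 82)*(1/12))*(-26) = -153*1/12*(-26) = -51/4*(-26) = 663/2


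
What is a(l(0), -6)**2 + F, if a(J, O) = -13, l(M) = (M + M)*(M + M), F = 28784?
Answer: 28953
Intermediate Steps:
l(M) = 4*M**2 (l(M) = (2*M)*(2*M) = 4*M**2)
a(l(0), -6)**2 + F = (-13)**2 + 28784 = 169 + 28784 = 28953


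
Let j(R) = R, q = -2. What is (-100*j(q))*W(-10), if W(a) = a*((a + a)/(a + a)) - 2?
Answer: -2400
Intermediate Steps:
W(a) = -2 + a (W(a) = a*((2*a)/((2*a))) - 2 = a*((2*a)*(1/(2*a))) - 2 = a*1 - 2 = a - 2 = -2 + a)
(-100*j(q))*W(-10) = (-100*(-2))*(-2 - 10) = 200*(-12) = -2400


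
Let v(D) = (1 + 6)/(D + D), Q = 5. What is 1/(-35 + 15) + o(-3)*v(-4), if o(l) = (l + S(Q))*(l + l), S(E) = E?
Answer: 209/20 ≈ 10.450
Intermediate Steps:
v(D) = 7/(2*D) (v(D) = 7/((2*D)) = 7*(1/(2*D)) = 7/(2*D))
o(l) = 2*l*(5 + l) (o(l) = (l + 5)*(l + l) = (5 + l)*(2*l) = 2*l*(5 + l))
1/(-35 + 15) + o(-3)*v(-4) = 1/(-35 + 15) + (2*(-3)*(5 - 3))*((7/2)/(-4)) = 1/(-20) + (2*(-3)*2)*((7/2)*(-1/4)) = -1/20 - 12*(-7/8) = -1/20 + 21/2 = 209/20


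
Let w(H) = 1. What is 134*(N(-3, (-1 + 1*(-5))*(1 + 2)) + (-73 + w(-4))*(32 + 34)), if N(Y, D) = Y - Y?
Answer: -636768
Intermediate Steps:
N(Y, D) = 0
134*(N(-3, (-1 + 1*(-5))*(1 + 2)) + (-73 + w(-4))*(32 + 34)) = 134*(0 + (-73 + 1)*(32 + 34)) = 134*(0 - 72*66) = 134*(0 - 4752) = 134*(-4752) = -636768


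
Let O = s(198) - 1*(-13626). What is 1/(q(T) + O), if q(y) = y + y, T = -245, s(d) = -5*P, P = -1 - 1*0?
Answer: 1/13141 ≈ 7.6098e-5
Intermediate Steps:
P = -1 (P = -1 + 0 = -1)
s(d) = 5 (s(d) = -5*(-1) = 5)
q(y) = 2*y
O = 13631 (O = 5 - 1*(-13626) = 5 + 13626 = 13631)
1/(q(T) + O) = 1/(2*(-245) + 13631) = 1/(-490 + 13631) = 1/13141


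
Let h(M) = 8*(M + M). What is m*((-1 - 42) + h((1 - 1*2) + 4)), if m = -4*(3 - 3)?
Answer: 0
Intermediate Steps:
h(M) = 16*M (h(M) = 8*(2*M) = 16*M)
m = 0 (m = -4*0 = 0)
m*((-1 - 42) + h((1 - 1*2) + 4)) = 0*((-1 - 42) + 16*((1 - 1*2) + 4)) = 0*(-43 + 16*((1 - 2) + 4)) = 0*(-43 + 16*(-1 + 4)) = 0*(-43 + 16*3) = 0*(-43 + 48) = 0*5 = 0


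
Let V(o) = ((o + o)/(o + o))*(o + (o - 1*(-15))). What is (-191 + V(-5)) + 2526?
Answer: 2340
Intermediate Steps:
V(o) = 15 + 2*o (V(o) = ((2*o)/((2*o)))*(o + (o + 15)) = ((2*o)*(1/(2*o)))*(o + (15 + o)) = 1*(15 + 2*o) = 15 + 2*o)
(-191 + V(-5)) + 2526 = (-191 + (15 + 2*(-5))) + 2526 = (-191 + (15 - 10)) + 2526 = (-191 + 5) + 2526 = -186 + 2526 = 2340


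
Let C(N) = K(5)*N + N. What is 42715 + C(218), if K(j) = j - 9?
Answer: 42061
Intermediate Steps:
K(j) = -9 + j
C(N) = -3*N (C(N) = (-9 + 5)*N + N = -4*N + N = -3*N)
42715 + C(218) = 42715 - 3*218 = 42715 - 654 = 42061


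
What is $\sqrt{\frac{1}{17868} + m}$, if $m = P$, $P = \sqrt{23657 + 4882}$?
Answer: $\frac{\sqrt{4467 + 239449068 \sqrt{3171}}}{8934} \approx 12.997$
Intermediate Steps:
$P = 3 \sqrt{3171}$ ($P = \sqrt{28539} = 3 \sqrt{3171} \approx 168.93$)
$m = 3 \sqrt{3171} \approx 168.93$
$\sqrt{\frac{1}{17868} + m} = \sqrt{\frac{1}{17868} + 3 \sqrt{3171}}$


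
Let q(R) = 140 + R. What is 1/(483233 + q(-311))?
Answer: 1/483062 ≈ 2.0701e-6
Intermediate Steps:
1/(483233 + q(-311)) = 1/(483233 + (140 - 311)) = 1/(483233 - 171) = 1/483062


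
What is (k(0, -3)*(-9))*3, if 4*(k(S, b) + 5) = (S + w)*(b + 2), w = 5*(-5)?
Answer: -135/4 ≈ -33.750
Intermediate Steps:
w = -25
k(S, b) = -5 + (-25 + S)*(2 + b)/4 (k(S, b) = -5 + ((S - 25)*(b + 2))/4 = -5 + ((-25 + S)*(2 + b))/4 = -5 + (-25 + S)*(2 + b)/4)
(k(0, -3)*(-9))*3 = ((-35/2 + (½)*0 - 25/4*(-3) + (¼)*0*(-3))*(-9))*3 = ((-35/2 + 0 + 75/4 + 0)*(-9))*3 = ((5/4)*(-9))*3 = -45/4*3 = -135/4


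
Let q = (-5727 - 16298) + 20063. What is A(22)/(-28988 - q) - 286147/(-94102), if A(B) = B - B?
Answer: 286147/94102 ≈ 3.0408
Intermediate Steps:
A(B) = 0
q = -1962 (q = -22025 + 20063 = -1962)
A(22)/(-28988 - q) - 286147/(-94102) = 0/(-28988 - 1*(-1962)) - 286147/(-94102) = 0/(-28988 + 1962) - 286147*(-1/94102) = 0/(-27026) + 286147/94102 = 0*(-1/27026) + 286147/94102 = 0 + 286147/94102 = 286147/94102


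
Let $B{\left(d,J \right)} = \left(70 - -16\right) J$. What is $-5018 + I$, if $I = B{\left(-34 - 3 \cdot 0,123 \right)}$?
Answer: $5560$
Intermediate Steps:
$B{\left(d,J \right)} = 86 J$ ($B{\left(d,J \right)} = \left(70 + 16\right) J = 86 J$)
$I = 10578$ ($I = 86 \cdot 123 = 10578$)
$-5018 + I = -5018 + 10578 = 5560$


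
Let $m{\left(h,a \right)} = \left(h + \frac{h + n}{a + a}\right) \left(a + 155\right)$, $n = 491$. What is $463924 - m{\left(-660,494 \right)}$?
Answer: $\frac{67820501}{76} \approx 8.9238 \cdot 10^{5}$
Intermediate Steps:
$m{\left(h,a \right)} = \left(155 + a\right) \left(h + \frac{491 + h}{2 a}\right)$ ($m{\left(h,a \right)} = \left(h + \frac{h + 491}{a + a}\right) \left(a + 155\right) = \left(h + \frac{491 + h}{2 a}\right) \left(155 + a\right) = \left(155 + a\right) \left(h + \frac{491 + h}{2 a}\right)$)
$463924 - m{\left(-660,494 \right)} = 463924 - \frac{76105 + 155 \left(-660\right) + 494 \left(491 + 311 \left(-660\right) + 2 \cdot 494 \left(-660\right)\right)}{2 \cdot 494} = 463924 - \frac{1}{2} \cdot \frac{1}{494} \left(76105 - 102300 + 494 \left(491 - 205260 - 652080\right)\right) = 463924 - \frac{1}{2} \cdot \frac{1}{494} \left(76105 - 102300 + 494 \left(-856849\right)\right) = 463924 - \frac{1}{2} \cdot \frac{1}{494} \left(76105 - 102300 - 423283406\right) = 463924 - \frac{1}{2} \cdot \frac{1}{494} \left(-423309601\right) = 463924 - - \frac{32562277}{76} = 463924 + \frac{32562277}{76} = \frac{67820501}{76}$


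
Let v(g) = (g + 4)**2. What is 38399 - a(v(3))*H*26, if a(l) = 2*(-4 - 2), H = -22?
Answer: 31535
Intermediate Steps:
v(g) = (4 + g)**2
a(l) = -12 (a(l) = 2*(-6) = -12)
38399 - a(v(3))*H*26 = 38399 - (-12*(-22))*26 = 38399 - 264*26 = 38399 - 1*6864 = 38399 - 6864 = 31535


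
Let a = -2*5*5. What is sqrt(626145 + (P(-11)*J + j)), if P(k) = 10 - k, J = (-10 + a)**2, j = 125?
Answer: sqrt(701870) ≈ 837.78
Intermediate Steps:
a = -50 (a = -10*5 = -50)
J = 3600 (J = (-10 - 50)**2 = (-60)**2 = 3600)
sqrt(626145 + (P(-11)*J + j)) = sqrt(626145 + ((10 - 1*(-11))*3600 + 125)) = sqrt(626145 + ((10 + 11)*3600 + 125)) = sqrt(626145 + (21*3600 + 125)) = sqrt(626145 + (75600 + 125)) = sqrt(626145 + 75725) = sqrt(701870)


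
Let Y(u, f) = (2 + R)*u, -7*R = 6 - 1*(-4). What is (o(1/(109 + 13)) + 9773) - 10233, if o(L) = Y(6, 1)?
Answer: -3196/7 ≈ -456.57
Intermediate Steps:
R = -10/7 (R = -(6 - 1*(-4))/7 = -(6 + 4)/7 = -1/7*10 = -10/7 ≈ -1.4286)
Y(u, f) = 4*u/7 (Y(u, f) = (2 - 10/7)*u = 4*u/7)
o(L) = 24/7 (o(L) = (4/7)*6 = 24/7)
(o(1/(109 + 13)) + 9773) - 10233 = (24/7 + 9773) - 10233 = 68435/7 - 10233 = -3196/7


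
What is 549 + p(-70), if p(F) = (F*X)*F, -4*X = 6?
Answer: -6801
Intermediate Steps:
X = -3/2 (X = -¼*6 = -3/2 ≈ -1.5000)
p(F) = -3*F²/2 (p(F) = (F*(-3/2))*F = (-3*F/2)*F = -3*F²/2)
549 + p(-70) = 549 - 3/2*(-70)² = 549 - 3/2*4900 = 549 - 7350 = -6801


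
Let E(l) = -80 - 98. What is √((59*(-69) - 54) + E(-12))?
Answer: I*√4303 ≈ 65.597*I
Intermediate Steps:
E(l) = -178
√((59*(-69) - 54) + E(-12)) = √((59*(-69) - 54) - 178) = √((-4071 - 54) - 178) = √(-4125 - 178) = √(-4303) = I*√4303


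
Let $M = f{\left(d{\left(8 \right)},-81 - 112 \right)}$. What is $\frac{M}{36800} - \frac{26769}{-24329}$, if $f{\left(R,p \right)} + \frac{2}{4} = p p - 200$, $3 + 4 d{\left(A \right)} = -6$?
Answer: $\frac{3772904313}{1790614400} \approx 2.107$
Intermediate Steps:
$d{\left(A \right)} = - \frac{9}{4}$ ($d{\left(A \right)} = - \frac{3}{4} + \frac{1}{4} \left(-6\right) = - \frac{3}{4} - \frac{3}{2} = - \frac{9}{4}$)
$f{\left(R,p \right)} = - \frac{401}{2} + p^{2}$ ($f{\left(R,p \right)} = - \frac{1}{2} + \left(p p - 200\right) = - \frac{1}{2} + \left(p^{2} - 200\right) = - \frac{1}{2} + \left(-200 + p^{2}\right) = - \frac{401}{2} + p^{2}$)
$M = \frac{74097}{2}$ ($M = - \frac{401}{2} + \left(-81 - 112\right)^{2} = - \frac{401}{2} + \left(-193\right)^{2} = - \frac{401}{2} + 37249 = \frac{74097}{2} \approx 37049.0$)
$\frac{M}{36800} - \frac{26769}{-24329} = \frac{74097}{2 \cdot 36800} - \frac{26769}{-24329} = \frac{74097}{2} \cdot \frac{1}{36800} - - \frac{26769}{24329} = \frac{74097}{73600} + \frac{26769}{24329} = \frac{3772904313}{1790614400}$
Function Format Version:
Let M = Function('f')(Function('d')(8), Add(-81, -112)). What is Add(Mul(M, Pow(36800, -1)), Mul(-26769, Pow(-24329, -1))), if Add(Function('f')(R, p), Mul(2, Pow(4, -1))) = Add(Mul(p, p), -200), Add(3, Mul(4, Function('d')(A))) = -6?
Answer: Rational(3772904313, 1790614400) ≈ 2.1070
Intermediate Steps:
Function('d')(A) = Rational(-9, 4) (Function('d')(A) = Add(Rational(-3, 4), Mul(Rational(1, 4), -6)) = Add(Rational(-3, 4), Rational(-3, 2)) = Rational(-9, 4))
Function('f')(R, p) = Add(Rational(-401, 2), Pow(p, 2)) (Function('f')(R, p) = Add(Rational(-1, 2), Add(Mul(p, p), -200)) = Add(Rational(-1, 2), Add(Pow(p, 2), -200)) = Add(Rational(-1, 2), Add(-200, Pow(p, 2))) = Add(Rational(-401, 2), Pow(p, 2)))
M = Rational(74097, 2) (M = Add(Rational(-401, 2), Pow(Add(-81, -112), 2)) = Add(Rational(-401, 2), Pow(-193, 2)) = Add(Rational(-401, 2), 37249) = Rational(74097, 2) ≈ 37049.)
Add(Mul(M, Pow(36800, -1)), Mul(-26769, Pow(-24329, -1))) = Add(Mul(Rational(74097, 2), Pow(36800, -1)), Mul(-26769, Pow(-24329, -1))) = Add(Mul(Rational(74097, 2), Rational(1, 36800)), Mul(-26769, Rational(-1, 24329))) = Add(Rational(74097, 73600), Rational(26769, 24329)) = Rational(3772904313, 1790614400)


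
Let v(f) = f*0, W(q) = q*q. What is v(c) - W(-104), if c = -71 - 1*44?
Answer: -10816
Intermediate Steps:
c = -115 (c = -71 - 44 = -115)
W(q) = q²
v(f) = 0
v(c) - W(-104) = 0 - 1*(-104)² = 0 - 1*10816 = 0 - 10816 = -10816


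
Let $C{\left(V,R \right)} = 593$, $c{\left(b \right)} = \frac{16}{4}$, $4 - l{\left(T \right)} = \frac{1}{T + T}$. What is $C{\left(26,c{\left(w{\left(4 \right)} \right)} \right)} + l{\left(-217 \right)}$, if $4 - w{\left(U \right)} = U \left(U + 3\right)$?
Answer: $\frac{259099}{434} \approx 597.0$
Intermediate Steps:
$l{\left(T \right)} = 4 - \frac{1}{2 T}$ ($l{\left(T \right)} = 4 - \frac{1}{T + T} = 4 - \frac{1}{2 T}$)
$w{\left(U \right)} = 4 - U \left(3 + U\right)$ ($w{\left(U \right)} = 4 - U \left(U + 3\right) = 4 - U \left(3 + U\right)$)
$c{\left(b \right)} = 4$ ($c{\left(b \right)} = 16 \cdot \frac{1}{4} = 4$)
$C{\left(26,c{\left(w{\left(4 \right)} \right)} \right)} + l{\left(-217 \right)} = 593 + \left(4 - \frac{1}{2 \left(-217\right)}\right) = 593 + \left(4 - - \frac{1}{434}\right) = 593 + \left(4 + \frac{1}{434}\right) = 593 + \frac{1737}{434} = \frac{259099}{434}$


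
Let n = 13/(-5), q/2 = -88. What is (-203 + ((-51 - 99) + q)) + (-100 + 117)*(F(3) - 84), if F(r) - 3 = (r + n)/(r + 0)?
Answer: -28556/15 ≈ -1903.7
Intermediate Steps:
q = -176 (q = 2*(-88) = -176)
n = -13/5 (n = 13*(-⅕) = -13/5 ≈ -2.6000)
F(r) = 3 + (-13/5 + r)/r (F(r) = 3 + (r - 13/5)/(r + 0) = 3 + (-13/5 + r)/r)
(-203 + ((-51 - 99) + q)) + (-100 + 117)*(F(3) - 84) = (-203 + ((-51 - 99) - 176)) + (-100 + 117)*((4 - 13/5/3) - 84) = (-203 + (-150 - 176)) + 17*((4 - 13/5*⅓) - 84) = (-203 - 326) + 17*((4 - 13/15) - 84) = -529 + 17*(47/15 - 84) = -529 + 17*(-1213/15) = -529 - 20621/15 = -28556/15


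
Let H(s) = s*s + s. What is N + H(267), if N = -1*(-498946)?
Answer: 570502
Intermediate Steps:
H(s) = s + s² (H(s) = s² + s = s + s²)
N = 498946
N + H(267) = 498946 + 267*(1 + 267) = 498946 + 267*268 = 498946 + 71556 = 570502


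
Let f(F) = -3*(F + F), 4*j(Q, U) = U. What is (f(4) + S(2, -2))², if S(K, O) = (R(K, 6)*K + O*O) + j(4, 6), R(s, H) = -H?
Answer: 3721/4 ≈ 930.25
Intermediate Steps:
j(Q, U) = U/4
f(F) = -6*F
S(K, O) = 3/2 + O² - 6*K (S(K, O) = ((-1*6)*K + O*O) + (¼)*6 = (-6*K + O²) + 3/2 = (O² - 6*K) + 3/2 = 3/2 + O² - 6*K)
(f(4) + S(2, -2))² = (-6*4 + (3/2 + (-2)² - 6*2))² = (-24 + (3/2 + 4 - 12))² = (-24 - 13/2)² = (-61/2)² = 3721/4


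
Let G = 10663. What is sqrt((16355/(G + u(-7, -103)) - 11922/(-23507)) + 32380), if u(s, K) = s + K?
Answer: sqrt(1992740389702485889301)/248069371 ≈ 179.95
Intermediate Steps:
u(s, K) = K + s
sqrt((16355/(G + u(-7, -103)) - 11922/(-23507)) + 32380) = sqrt((16355/(10663 + (-103 - 7)) - 11922/(-23507)) + 32380) = sqrt((16355/(10663 - 110) - 11922*(-1/23507)) + 32380) = sqrt((16355/10553 + 11922/23507) + 32380) = sqrt(510269851/248069371 + 32380) = sqrt(8032996502831/248069371) = sqrt(1992740389702485889301)/248069371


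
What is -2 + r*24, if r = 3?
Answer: 70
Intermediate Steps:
-2 + r*24 = -2 + 3*24 = -2 + 72 = 70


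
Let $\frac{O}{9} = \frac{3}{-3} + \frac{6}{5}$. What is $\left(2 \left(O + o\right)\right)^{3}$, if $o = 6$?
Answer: $\frac{474552}{125} \approx 3796.4$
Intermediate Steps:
$O = \frac{9}{5}$ ($O = 9 \left(\frac{3}{-3} + \frac{6}{5}\right) = 9 \left(3 \left(- \frac{1}{3}\right) + 6 \cdot \frac{1}{5}\right) = 9 \left(-1 + \frac{6}{5}\right) = 9 \cdot \frac{1}{5} = \frac{9}{5} \approx 1.8$)
$\left(2 \left(O + o\right)\right)^{3} = \left(2 \left(\frac{9}{5} + 6\right)\right)^{3} = \left(2 \cdot \frac{39}{5}\right)^{3} = \left(\frac{78}{5}\right)^{3} = \frac{474552}{125}$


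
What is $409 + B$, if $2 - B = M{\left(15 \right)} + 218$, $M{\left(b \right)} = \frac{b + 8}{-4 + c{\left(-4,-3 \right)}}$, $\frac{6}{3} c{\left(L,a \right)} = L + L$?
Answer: $\frac{1567}{8} \approx 195.88$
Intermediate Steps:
$c{\left(L,a \right)} = L$ ($c{\left(L,a \right)} = \frac{L + L}{2} = \frac{2 L}{2} = L$)
$M{\left(b \right)} = -1 - \frac{b}{8}$ ($M{\left(b \right)} = \frac{b + 8}{-4 - 4} = \frac{8 + b}{-8} = \left(8 + b\right) \left(- \frac{1}{8}\right) = -1 - \frac{b}{8}$)
$B = - \frac{1705}{8}$ ($B = 2 - \left(\left(-1 - \frac{15}{8}\right) + 218\right) = 2 - \left(- \frac{23}{8} + 218\right) = 2 - \frac{1721}{8} = - \frac{1705}{8} \approx -213.13$)
$409 + B = 409 - \frac{1705}{8} = \frac{1567}{8}$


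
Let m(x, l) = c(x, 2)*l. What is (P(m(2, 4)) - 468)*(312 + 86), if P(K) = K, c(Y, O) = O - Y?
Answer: -186264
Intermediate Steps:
m(x, l) = l*(2 - x) (m(x, l) = (2 - x)*l = l*(2 - x))
(P(m(2, 4)) - 468)*(312 + 86) = (4*(2 - 1*2) - 468)*(312 + 86) = (4*(2 - 2) - 468)*398 = (4*0 - 468)*398 = (0 - 468)*398 = -468*398 = -186264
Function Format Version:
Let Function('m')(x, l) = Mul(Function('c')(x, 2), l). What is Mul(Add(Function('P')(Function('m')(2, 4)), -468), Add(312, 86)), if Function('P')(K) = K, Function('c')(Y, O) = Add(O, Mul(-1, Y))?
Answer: -186264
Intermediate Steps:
Function('m')(x, l) = Mul(l, Add(2, Mul(-1, x))) (Function('m')(x, l) = Mul(Add(2, Mul(-1, x)), l) = Mul(l, Add(2, Mul(-1, x))))
Mul(Add(Function('P')(Function('m')(2, 4)), -468), Add(312, 86)) = Mul(Add(Mul(4, Add(2, Mul(-1, 2))), -468), Add(312, 86)) = Mul(Add(Mul(4, Add(2, -2)), -468), 398) = Mul(Add(Mul(4, 0), -468), 398) = Mul(Add(0, -468), 398) = Mul(-468, 398) = -186264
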